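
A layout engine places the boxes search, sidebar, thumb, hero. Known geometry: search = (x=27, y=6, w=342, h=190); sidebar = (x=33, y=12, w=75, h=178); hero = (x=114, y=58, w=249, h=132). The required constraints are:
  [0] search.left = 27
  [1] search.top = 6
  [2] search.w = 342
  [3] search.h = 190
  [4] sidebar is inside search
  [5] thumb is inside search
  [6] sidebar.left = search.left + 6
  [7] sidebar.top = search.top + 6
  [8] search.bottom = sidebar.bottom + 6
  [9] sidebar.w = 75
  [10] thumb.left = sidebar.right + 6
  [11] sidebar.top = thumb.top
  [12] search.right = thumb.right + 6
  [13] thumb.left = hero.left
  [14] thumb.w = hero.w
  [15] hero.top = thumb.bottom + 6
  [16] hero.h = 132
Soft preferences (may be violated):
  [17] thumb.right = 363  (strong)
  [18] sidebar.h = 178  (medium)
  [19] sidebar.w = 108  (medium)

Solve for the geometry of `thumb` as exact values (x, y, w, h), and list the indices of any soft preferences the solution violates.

thumb = (x=114, y=12, w=249, h=40)
violated soft preferences: 19

1. thumb.x = 114  [thumb.left = sidebar.right + 6]
2. thumb.y = 12  [sidebar.top = thumb.top]
3. thumb.w = 249  [search.right = thumb.right + 6]
4. thumb.h = 40  [hero.top = thumb.bottom + 6]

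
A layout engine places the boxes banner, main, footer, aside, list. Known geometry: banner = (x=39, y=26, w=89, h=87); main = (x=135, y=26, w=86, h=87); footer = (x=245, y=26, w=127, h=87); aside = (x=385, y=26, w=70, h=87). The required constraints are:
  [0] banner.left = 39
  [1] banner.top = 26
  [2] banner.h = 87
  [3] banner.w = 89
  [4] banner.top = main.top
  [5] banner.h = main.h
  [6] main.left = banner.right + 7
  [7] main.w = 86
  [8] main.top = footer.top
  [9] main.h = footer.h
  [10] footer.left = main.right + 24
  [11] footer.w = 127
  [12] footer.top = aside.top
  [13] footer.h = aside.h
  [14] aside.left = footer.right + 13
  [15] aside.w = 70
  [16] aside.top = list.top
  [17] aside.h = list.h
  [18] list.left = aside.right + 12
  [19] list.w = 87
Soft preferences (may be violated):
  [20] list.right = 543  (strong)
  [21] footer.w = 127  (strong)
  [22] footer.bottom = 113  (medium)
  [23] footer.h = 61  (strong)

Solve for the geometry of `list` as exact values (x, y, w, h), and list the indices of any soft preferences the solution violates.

1. list.y = 26  [aside.top = list.top]
2. list.h = 87  [aside.h = list.h]
3. list.x = 467  [list.left = aside.right + 12]
4. list.w = 87  [list.w = 87]

list = (x=467, y=26, w=87, h=87)
violated soft preferences: 20, 23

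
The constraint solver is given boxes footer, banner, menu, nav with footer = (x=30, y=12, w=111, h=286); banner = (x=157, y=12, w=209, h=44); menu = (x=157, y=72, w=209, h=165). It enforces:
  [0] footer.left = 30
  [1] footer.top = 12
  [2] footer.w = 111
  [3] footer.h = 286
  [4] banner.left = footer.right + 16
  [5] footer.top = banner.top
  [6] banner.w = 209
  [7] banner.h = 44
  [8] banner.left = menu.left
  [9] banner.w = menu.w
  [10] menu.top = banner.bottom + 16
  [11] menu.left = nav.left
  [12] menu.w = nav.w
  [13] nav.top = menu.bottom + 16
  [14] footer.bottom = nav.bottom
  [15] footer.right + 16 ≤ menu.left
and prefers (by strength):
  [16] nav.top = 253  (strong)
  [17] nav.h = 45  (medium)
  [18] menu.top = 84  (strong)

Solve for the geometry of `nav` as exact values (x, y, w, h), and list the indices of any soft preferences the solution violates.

1. nav.x = 157  [menu.left = nav.left]
2. nav.w = 209  [menu.w = nav.w]
3. nav.y = 253  [nav.top = menu.bottom + 16]
4. nav.h = 45  [footer.bottom = nav.bottom]

nav = (x=157, y=253, w=209, h=45)
violated soft preferences: 18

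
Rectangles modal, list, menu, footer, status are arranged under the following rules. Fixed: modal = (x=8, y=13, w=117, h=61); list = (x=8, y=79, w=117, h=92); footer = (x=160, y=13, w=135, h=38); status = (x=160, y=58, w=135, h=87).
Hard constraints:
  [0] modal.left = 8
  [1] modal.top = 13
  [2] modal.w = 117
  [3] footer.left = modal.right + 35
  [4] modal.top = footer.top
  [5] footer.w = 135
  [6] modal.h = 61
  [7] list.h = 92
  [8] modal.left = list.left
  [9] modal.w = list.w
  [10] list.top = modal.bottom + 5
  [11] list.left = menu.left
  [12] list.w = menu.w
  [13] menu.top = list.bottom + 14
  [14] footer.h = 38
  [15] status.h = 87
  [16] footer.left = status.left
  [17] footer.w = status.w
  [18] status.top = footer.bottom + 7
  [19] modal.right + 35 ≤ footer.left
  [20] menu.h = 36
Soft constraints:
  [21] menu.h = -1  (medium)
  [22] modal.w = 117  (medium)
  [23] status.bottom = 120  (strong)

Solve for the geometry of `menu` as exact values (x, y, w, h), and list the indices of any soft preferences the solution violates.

1. menu.x = 8  [list.left = menu.left]
2. menu.w = 117  [list.w = menu.w]
3. menu.y = 185  [menu.top = list.bottom + 14]
4. menu.h = 36  [menu.h = 36]

menu = (x=8, y=185, w=117, h=36)
violated soft preferences: 21, 23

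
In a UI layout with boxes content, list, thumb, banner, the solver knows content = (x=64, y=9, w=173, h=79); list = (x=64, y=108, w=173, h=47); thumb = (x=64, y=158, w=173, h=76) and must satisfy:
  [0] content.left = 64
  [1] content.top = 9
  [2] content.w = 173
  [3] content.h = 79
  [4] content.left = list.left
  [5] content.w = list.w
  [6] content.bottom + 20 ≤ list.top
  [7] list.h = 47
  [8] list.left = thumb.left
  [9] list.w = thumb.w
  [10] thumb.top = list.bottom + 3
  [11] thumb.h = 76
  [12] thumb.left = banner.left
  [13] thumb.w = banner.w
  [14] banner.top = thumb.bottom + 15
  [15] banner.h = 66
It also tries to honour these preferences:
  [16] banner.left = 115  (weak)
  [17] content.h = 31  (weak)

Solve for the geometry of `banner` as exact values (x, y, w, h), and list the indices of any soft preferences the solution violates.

1. banner.x = 64  [thumb.left = banner.left]
2. banner.w = 173  [thumb.w = banner.w]
3. banner.y = 249  [banner.top = thumb.bottom + 15]
4. banner.h = 66  [banner.h = 66]

banner = (x=64, y=249, w=173, h=66)
violated soft preferences: 16, 17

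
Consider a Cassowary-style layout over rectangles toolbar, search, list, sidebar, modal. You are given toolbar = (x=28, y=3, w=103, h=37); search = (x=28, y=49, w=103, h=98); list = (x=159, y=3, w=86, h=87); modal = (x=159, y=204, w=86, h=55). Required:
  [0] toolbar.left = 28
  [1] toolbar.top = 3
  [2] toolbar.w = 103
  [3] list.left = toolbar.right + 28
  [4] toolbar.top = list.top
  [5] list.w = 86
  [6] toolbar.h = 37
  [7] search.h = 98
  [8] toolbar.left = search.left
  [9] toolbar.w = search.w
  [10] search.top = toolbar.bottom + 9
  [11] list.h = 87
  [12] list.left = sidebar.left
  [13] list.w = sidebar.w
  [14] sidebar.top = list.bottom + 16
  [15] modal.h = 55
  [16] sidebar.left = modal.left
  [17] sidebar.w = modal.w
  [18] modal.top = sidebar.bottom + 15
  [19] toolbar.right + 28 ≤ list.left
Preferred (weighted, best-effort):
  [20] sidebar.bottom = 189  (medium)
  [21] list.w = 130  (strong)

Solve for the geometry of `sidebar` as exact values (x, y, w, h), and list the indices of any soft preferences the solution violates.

sidebar = (x=159, y=106, w=86, h=83)
violated soft preferences: 21

1. sidebar.x = 159  [list.left = sidebar.left]
2. sidebar.w = 86  [list.w = sidebar.w]
3. sidebar.y = 106  [sidebar.top = list.bottom + 16]
4. sidebar.h = 83  [modal.top = sidebar.bottom + 15]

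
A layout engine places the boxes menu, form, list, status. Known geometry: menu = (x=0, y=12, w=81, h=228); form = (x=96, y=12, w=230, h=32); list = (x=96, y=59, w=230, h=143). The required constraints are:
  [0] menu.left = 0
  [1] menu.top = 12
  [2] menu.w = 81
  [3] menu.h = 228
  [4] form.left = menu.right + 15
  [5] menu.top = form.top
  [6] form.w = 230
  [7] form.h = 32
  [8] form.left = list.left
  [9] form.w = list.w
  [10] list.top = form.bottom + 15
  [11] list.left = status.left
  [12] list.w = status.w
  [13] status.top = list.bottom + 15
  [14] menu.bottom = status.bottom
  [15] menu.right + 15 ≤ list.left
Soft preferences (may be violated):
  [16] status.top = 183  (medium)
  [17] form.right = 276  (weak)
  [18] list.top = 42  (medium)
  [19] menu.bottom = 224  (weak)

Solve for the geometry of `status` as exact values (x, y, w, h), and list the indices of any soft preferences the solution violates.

status = (x=96, y=217, w=230, h=23)
violated soft preferences: 16, 17, 18, 19

1. status.x = 96  [list.left = status.left]
2. status.w = 230  [list.w = status.w]
3. status.y = 217  [status.top = list.bottom + 15]
4. status.h = 23  [menu.bottom = status.bottom]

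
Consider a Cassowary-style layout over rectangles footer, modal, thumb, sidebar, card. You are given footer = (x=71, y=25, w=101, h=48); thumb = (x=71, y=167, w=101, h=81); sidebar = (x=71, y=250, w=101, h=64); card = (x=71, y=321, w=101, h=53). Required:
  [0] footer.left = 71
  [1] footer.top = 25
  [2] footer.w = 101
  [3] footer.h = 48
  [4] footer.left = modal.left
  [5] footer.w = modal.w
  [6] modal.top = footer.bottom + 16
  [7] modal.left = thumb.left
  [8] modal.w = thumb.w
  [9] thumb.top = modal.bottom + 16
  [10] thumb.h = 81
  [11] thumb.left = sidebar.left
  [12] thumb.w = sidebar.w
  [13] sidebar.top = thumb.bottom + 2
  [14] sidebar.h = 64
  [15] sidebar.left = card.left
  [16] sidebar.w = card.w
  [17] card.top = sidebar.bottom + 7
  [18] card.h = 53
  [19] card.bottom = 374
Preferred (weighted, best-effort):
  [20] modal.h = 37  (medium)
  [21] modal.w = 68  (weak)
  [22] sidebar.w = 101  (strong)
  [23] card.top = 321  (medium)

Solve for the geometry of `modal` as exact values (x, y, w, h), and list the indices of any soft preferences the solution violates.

modal = (x=71, y=89, w=101, h=62)
violated soft preferences: 20, 21

1. modal.x = 71  [footer.left = modal.left]
2. modal.w = 101  [footer.w = modal.w]
3. modal.y = 89  [modal.top = footer.bottom + 16]
4. modal.h = 62  [thumb.top = modal.bottom + 16]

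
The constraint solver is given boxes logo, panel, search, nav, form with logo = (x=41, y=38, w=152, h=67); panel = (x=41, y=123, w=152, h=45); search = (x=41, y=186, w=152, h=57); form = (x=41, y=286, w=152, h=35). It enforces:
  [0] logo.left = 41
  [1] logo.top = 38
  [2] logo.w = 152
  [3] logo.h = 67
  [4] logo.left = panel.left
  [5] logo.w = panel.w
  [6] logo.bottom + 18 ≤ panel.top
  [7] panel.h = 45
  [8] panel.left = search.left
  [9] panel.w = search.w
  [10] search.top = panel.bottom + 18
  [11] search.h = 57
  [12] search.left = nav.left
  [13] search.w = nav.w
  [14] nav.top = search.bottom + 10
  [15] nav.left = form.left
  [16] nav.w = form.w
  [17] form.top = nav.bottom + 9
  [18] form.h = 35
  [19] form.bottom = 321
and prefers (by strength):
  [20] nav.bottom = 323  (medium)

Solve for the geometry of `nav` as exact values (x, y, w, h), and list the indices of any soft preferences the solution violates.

nav = (x=41, y=253, w=152, h=24)
violated soft preferences: 20

1. nav.x = 41  [search.left = nav.left]
2. nav.w = 152  [search.w = nav.w]
3. nav.y = 253  [nav.top = search.bottom + 10]
4. nav.h = 24  [form.top = nav.bottom + 9]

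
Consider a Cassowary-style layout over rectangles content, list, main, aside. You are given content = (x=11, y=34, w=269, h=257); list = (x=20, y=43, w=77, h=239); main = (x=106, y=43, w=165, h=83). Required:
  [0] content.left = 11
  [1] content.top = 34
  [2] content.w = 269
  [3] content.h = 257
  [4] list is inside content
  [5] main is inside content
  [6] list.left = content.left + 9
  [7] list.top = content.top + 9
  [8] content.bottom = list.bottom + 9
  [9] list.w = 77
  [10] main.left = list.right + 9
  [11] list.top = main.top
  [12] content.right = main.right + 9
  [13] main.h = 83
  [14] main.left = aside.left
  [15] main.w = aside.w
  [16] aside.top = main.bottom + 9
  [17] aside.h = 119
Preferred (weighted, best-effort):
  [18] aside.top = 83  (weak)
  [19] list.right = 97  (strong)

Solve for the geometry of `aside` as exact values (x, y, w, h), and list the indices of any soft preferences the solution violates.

1. aside.x = 106  [main.left = aside.left]
2. aside.w = 165  [main.w = aside.w]
3. aside.y = 135  [aside.top = main.bottom + 9]
4. aside.h = 119  [aside.h = 119]

aside = (x=106, y=135, w=165, h=119)
violated soft preferences: 18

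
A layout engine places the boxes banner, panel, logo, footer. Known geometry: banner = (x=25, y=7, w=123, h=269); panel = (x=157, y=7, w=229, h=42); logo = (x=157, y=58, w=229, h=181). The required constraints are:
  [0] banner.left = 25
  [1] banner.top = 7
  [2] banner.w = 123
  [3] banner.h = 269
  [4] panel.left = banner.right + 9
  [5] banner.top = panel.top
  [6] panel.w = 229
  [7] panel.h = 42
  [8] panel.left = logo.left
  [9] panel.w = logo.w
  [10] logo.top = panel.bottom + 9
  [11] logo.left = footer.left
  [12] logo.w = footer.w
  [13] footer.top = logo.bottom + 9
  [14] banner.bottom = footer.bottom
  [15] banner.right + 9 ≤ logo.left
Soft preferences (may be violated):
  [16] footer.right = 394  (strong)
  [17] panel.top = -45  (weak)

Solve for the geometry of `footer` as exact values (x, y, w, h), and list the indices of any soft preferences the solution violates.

1. footer.x = 157  [logo.left = footer.left]
2. footer.w = 229  [logo.w = footer.w]
3. footer.y = 248  [footer.top = logo.bottom + 9]
4. footer.h = 28  [banner.bottom = footer.bottom]

footer = (x=157, y=248, w=229, h=28)
violated soft preferences: 16, 17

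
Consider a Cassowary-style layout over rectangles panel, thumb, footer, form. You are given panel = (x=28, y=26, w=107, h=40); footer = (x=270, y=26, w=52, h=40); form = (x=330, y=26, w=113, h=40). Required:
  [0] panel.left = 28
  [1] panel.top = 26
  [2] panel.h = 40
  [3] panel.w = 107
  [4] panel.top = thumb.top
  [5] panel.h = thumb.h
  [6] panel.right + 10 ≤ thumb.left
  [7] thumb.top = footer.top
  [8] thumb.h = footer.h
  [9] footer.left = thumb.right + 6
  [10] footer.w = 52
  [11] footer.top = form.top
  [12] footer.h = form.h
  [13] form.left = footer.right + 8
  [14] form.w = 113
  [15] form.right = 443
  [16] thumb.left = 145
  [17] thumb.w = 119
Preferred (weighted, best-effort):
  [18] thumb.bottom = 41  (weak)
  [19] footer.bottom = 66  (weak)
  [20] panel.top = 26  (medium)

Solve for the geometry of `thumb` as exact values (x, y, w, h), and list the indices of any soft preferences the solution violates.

1. thumb.y = 26  [panel.top = thumb.top]
2. thumb.h = 40  [panel.h = thumb.h]
3. thumb.x = 145  [thumb.left = 145]
4. thumb.w = 119  [thumb.w = 119]

thumb = (x=145, y=26, w=119, h=40)
violated soft preferences: 18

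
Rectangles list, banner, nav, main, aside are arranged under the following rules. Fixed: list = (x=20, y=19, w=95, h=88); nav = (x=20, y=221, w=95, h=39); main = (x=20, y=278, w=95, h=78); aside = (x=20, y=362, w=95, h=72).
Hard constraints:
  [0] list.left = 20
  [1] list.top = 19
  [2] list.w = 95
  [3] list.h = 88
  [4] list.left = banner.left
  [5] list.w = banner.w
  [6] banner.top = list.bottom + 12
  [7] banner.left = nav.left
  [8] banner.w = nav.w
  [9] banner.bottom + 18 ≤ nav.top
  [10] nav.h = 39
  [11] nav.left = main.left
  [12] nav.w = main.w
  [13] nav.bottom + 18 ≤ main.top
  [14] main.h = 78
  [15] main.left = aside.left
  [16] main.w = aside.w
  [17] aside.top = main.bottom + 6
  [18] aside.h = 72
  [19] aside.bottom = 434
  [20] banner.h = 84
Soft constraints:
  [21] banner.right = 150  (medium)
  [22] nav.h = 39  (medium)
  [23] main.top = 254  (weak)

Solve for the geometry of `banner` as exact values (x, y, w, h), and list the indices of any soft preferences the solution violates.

banner = (x=20, y=119, w=95, h=84)
violated soft preferences: 21, 23

1. banner.x = 20  [list.left = banner.left]
2. banner.w = 95  [list.w = banner.w]
3. banner.y = 119  [banner.top = list.bottom + 12]
4. banner.h = 84  [banner.h = 84]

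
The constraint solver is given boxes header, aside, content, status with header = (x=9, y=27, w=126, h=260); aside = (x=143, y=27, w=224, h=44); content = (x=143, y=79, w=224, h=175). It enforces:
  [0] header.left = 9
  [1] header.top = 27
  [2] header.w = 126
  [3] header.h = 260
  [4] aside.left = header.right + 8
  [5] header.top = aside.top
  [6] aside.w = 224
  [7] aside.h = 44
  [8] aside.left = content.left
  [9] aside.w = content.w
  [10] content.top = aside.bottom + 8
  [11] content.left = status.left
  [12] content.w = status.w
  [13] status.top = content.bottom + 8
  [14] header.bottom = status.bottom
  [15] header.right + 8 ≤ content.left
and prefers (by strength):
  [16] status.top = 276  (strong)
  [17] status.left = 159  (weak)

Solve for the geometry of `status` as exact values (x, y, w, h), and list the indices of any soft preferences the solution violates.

status = (x=143, y=262, w=224, h=25)
violated soft preferences: 16, 17

1. status.x = 143  [content.left = status.left]
2. status.w = 224  [content.w = status.w]
3. status.y = 262  [status.top = content.bottom + 8]
4. status.h = 25  [header.bottom = status.bottom]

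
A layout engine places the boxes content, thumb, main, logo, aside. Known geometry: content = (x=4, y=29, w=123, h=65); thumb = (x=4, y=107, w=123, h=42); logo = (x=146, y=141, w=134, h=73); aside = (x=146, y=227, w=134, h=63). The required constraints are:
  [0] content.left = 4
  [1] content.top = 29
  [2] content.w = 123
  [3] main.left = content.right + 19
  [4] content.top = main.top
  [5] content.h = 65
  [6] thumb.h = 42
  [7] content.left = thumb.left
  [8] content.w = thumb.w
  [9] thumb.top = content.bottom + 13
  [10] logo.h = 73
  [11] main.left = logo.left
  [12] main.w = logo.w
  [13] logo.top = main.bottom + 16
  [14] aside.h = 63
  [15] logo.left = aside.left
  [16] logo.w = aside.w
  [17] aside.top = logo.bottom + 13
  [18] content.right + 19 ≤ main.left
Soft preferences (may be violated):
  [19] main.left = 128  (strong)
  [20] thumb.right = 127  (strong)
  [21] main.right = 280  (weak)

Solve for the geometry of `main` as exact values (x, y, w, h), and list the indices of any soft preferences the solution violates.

1. main.x = 146  [main.left = content.right + 19]
2. main.y = 29  [content.top = main.top]
3. main.w = 134  [main.w = logo.w]
4. main.h = 96  [logo.top = main.bottom + 16]

main = (x=146, y=29, w=134, h=96)
violated soft preferences: 19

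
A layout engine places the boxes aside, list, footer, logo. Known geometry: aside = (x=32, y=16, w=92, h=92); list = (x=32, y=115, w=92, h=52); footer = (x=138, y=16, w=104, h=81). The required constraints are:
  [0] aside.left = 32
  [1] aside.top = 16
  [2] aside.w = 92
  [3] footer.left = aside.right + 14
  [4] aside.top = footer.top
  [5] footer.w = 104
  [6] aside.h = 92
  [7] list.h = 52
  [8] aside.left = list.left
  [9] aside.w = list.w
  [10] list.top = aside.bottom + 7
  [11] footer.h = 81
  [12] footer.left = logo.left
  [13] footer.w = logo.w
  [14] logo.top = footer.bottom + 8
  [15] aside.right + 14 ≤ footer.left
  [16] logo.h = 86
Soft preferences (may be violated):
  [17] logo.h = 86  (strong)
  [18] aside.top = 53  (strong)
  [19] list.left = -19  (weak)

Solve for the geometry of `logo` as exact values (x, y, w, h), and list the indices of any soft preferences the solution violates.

logo = (x=138, y=105, w=104, h=86)
violated soft preferences: 18, 19

1. logo.x = 138  [footer.left = logo.left]
2. logo.w = 104  [footer.w = logo.w]
3. logo.y = 105  [logo.top = footer.bottom + 8]
4. logo.h = 86  [logo.h = 86]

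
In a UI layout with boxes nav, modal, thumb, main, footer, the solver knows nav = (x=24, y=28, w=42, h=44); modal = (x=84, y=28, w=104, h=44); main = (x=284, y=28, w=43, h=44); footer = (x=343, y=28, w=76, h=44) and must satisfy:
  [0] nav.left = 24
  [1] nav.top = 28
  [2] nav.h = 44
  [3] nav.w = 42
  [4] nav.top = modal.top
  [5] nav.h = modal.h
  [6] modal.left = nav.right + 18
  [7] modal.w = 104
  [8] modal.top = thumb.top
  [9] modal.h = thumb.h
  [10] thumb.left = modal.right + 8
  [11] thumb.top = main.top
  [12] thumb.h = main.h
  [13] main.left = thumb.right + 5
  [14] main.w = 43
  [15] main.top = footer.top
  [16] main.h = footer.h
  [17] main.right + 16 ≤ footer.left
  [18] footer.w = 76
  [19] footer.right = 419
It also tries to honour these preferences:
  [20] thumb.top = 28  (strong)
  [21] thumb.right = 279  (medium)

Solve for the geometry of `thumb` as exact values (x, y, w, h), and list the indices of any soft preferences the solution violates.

thumb = (x=196, y=28, w=83, h=44)
violated soft preferences: none

1. thumb.y = 28  [modal.top = thumb.top]
2. thumb.h = 44  [modal.h = thumb.h]
3. thumb.x = 196  [thumb.left = modal.right + 8]
4. thumb.w = 83  [main.left = thumb.right + 5]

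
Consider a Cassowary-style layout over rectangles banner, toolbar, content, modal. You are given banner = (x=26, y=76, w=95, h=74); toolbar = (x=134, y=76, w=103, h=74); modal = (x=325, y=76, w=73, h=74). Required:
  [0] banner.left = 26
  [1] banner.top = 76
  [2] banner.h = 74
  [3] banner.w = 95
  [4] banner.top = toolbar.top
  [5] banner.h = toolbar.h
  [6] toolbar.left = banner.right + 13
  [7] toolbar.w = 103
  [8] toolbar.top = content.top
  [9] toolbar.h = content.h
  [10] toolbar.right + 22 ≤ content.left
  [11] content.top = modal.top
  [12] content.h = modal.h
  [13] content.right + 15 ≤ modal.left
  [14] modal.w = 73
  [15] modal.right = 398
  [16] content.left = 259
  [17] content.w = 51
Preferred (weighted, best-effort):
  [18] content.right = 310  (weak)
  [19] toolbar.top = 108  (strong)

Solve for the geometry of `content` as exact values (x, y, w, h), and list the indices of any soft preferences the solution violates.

content = (x=259, y=76, w=51, h=74)
violated soft preferences: 19

1. content.y = 76  [toolbar.top = content.top]
2. content.h = 74  [toolbar.h = content.h]
3. content.x = 259  [content.left = 259]
4. content.w = 51  [content.w = 51]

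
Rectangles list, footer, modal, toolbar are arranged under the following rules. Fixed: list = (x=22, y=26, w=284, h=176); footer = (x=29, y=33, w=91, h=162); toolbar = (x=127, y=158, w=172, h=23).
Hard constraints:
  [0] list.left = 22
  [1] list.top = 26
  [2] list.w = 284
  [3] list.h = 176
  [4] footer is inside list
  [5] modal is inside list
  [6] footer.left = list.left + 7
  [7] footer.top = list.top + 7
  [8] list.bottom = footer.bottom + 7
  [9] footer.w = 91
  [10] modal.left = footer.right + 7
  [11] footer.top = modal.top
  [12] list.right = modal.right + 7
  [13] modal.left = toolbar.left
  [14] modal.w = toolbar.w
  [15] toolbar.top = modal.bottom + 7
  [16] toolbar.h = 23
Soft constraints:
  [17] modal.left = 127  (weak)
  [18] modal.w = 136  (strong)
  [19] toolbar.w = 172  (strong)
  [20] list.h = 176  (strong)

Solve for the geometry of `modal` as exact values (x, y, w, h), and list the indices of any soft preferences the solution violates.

1. modal.x = 127  [modal.left = footer.right + 7]
2. modal.y = 33  [footer.top = modal.top]
3. modal.w = 172  [list.right = modal.right + 7]
4. modal.h = 118  [toolbar.top = modal.bottom + 7]

modal = (x=127, y=33, w=172, h=118)
violated soft preferences: 18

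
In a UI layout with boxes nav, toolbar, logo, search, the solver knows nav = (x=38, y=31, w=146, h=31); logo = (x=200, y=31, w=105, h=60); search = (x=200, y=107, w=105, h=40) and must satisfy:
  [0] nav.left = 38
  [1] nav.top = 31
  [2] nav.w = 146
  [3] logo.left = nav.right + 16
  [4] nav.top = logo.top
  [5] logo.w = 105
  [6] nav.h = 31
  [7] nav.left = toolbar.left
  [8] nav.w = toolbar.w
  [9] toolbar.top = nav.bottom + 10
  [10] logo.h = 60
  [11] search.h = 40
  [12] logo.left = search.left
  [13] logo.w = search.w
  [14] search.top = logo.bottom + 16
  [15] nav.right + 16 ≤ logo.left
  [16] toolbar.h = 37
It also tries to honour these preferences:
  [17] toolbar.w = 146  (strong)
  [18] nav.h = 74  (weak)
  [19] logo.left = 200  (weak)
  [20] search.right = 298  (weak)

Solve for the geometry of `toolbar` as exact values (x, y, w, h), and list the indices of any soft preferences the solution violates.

toolbar = (x=38, y=72, w=146, h=37)
violated soft preferences: 18, 20

1. toolbar.x = 38  [nav.left = toolbar.left]
2. toolbar.w = 146  [nav.w = toolbar.w]
3. toolbar.y = 72  [toolbar.top = nav.bottom + 10]
4. toolbar.h = 37  [toolbar.h = 37]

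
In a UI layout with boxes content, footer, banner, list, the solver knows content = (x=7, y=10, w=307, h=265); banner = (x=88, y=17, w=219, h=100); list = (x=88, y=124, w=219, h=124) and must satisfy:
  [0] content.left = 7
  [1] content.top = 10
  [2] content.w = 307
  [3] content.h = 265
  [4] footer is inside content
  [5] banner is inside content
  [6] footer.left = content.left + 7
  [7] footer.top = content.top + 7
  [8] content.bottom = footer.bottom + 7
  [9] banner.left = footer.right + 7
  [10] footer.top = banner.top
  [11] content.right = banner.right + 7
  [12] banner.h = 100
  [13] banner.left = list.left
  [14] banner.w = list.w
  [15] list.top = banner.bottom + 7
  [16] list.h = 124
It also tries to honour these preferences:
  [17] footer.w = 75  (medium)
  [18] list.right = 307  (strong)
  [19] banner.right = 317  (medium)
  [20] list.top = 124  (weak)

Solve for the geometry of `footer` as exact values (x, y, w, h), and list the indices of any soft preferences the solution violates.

1. footer.x = 14  [footer.left = content.left + 7]
2. footer.y = 17  [footer.top = content.top + 7]
3. footer.h = 251  [content.bottom = footer.bottom + 7]
4. footer.w = 67  [banner.left = footer.right + 7]

footer = (x=14, y=17, w=67, h=251)
violated soft preferences: 17, 19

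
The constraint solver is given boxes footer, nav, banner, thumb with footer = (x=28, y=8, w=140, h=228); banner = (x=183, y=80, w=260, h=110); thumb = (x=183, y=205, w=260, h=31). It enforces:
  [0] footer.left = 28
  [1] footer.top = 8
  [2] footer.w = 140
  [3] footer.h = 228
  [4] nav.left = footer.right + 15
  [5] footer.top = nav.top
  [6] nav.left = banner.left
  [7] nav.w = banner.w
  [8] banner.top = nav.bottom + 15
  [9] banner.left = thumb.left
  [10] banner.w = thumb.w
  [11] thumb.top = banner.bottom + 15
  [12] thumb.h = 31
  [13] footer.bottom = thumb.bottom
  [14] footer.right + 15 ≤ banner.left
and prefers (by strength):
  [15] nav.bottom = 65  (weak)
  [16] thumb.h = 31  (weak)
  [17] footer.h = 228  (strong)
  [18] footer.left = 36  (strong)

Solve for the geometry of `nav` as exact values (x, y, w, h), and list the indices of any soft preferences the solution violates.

nav = (x=183, y=8, w=260, h=57)
violated soft preferences: 18

1. nav.x = 183  [nav.left = footer.right + 15]
2. nav.y = 8  [footer.top = nav.top]
3. nav.w = 260  [nav.w = banner.w]
4. nav.h = 57  [banner.top = nav.bottom + 15]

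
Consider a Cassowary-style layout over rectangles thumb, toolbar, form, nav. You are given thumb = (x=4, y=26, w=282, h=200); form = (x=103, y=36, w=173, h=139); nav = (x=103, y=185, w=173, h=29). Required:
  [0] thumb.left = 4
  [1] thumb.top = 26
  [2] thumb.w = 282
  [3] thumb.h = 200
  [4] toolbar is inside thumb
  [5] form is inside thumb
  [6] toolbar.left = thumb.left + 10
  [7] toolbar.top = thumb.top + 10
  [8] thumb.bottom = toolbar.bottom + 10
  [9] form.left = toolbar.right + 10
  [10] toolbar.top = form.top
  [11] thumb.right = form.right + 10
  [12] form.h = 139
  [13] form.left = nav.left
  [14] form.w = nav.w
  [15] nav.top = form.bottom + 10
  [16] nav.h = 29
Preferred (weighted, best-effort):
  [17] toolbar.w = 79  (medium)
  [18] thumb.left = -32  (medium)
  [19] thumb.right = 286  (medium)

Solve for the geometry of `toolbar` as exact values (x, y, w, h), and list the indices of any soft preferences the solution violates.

1. toolbar.x = 14  [toolbar.left = thumb.left + 10]
2. toolbar.y = 36  [toolbar.top = thumb.top + 10]
3. toolbar.h = 180  [thumb.bottom = toolbar.bottom + 10]
4. toolbar.w = 79  [form.left = toolbar.right + 10]

toolbar = (x=14, y=36, w=79, h=180)
violated soft preferences: 18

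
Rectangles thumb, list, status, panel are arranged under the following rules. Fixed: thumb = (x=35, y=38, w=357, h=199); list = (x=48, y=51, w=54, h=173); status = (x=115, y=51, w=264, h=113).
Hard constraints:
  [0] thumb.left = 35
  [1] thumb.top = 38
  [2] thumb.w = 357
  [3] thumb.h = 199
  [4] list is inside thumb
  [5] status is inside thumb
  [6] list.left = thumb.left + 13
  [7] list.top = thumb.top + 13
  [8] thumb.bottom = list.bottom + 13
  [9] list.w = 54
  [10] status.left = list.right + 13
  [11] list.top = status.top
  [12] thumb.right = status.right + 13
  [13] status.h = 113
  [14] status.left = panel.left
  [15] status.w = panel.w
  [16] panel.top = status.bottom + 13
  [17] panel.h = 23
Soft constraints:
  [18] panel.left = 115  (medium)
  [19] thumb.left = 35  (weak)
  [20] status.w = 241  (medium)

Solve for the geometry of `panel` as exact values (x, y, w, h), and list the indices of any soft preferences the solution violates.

panel = (x=115, y=177, w=264, h=23)
violated soft preferences: 20

1. panel.x = 115  [status.left = panel.left]
2. panel.w = 264  [status.w = panel.w]
3. panel.y = 177  [panel.top = status.bottom + 13]
4. panel.h = 23  [panel.h = 23]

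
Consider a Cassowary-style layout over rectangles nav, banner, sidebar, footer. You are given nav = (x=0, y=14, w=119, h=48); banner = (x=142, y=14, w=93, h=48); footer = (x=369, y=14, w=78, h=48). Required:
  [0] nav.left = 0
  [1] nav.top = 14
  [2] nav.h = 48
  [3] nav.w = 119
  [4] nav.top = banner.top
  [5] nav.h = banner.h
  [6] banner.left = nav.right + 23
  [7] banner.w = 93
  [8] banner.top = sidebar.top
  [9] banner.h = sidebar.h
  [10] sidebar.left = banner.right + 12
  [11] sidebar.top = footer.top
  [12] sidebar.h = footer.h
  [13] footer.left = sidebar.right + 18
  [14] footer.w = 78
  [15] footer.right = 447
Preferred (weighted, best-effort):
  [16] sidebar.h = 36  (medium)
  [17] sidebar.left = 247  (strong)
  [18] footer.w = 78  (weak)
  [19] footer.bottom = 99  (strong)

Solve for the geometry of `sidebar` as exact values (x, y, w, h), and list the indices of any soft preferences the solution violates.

sidebar = (x=247, y=14, w=104, h=48)
violated soft preferences: 16, 19

1. sidebar.y = 14  [banner.top = sidebar.top]
2. sidebar.h = 48  [banner.h = sidebar.h]
3. sidebar.x = 247  [sidebar.left = banner.right + 12]
4. sidebar.w = 104  [footer.left = sidebar.right + 18]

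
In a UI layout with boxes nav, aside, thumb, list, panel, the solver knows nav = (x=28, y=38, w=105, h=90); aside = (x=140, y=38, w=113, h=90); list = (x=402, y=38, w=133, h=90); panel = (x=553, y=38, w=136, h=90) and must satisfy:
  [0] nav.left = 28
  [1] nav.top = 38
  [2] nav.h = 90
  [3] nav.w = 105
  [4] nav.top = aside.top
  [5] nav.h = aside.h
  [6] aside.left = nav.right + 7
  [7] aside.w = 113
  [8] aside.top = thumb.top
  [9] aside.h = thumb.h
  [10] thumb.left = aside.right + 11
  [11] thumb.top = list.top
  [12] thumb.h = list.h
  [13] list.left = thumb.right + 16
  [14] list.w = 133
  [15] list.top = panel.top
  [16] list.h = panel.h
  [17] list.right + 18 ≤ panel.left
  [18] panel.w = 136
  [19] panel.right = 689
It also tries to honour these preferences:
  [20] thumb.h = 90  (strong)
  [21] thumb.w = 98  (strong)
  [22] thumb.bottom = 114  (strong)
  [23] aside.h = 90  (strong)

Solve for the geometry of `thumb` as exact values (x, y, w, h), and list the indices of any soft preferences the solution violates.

thumb = (x=264, y=38, w=122, h=90)
violated soft preferences: 21, 22

1. thumb.y = 38  [aside.top = thumb.top]
2. thumb.h = 90  [aside.h = thumb.h]
3. thumb.x = 264  [thumb.left = aside.right + 11]
4. thumb.w = 122  [list.left = thumb.right + 16]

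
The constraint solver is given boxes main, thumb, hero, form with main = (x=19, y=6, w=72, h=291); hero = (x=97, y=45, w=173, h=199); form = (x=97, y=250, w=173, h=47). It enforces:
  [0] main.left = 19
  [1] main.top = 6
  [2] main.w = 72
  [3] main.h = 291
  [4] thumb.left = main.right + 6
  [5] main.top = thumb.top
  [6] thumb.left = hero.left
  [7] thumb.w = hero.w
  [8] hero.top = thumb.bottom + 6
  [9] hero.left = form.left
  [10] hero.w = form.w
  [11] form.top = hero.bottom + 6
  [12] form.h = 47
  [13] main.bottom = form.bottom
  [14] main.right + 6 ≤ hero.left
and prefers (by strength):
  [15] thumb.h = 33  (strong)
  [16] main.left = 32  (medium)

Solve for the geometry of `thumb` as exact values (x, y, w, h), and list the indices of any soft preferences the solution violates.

thumb = (x=97, y=6, w=173, h=33)
violated soft preferences: 16

1. thumb.x = 97  [thumb.left = main.right + 6]
2. thumb.y = 6  [main.top = thumb.top]
3. thumb.w = 173  [thumb.w = hero.w]
4. thumb.h = 33  [hero.top = thumb.bottom + 6]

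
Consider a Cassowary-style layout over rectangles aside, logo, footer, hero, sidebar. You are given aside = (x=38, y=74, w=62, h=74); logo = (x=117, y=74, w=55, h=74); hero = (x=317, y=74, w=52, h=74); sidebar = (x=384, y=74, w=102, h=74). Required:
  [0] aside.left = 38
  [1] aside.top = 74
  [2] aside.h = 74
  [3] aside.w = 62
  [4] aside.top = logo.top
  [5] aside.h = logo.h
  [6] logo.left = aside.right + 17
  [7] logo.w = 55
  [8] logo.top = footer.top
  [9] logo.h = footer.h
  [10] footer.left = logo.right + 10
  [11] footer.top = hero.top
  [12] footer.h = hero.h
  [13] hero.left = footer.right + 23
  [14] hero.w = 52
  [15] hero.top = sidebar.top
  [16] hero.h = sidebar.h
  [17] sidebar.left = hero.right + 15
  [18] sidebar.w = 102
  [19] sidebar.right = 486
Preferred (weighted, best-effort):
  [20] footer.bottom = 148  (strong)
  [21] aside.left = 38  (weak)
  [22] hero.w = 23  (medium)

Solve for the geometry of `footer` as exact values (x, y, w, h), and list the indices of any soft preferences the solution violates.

footer = (x=182, y=74, w=112, h=74)
violated soft preferences: 22

1. footer.y = 74  [logo.top = footer.top]
2. footer.h = 74  [logo.h = footer.h]
3. footer.x = 182  [footer.left = logo.right + 10]
4. footer.w = 112  [hero.left = footer.right + 23]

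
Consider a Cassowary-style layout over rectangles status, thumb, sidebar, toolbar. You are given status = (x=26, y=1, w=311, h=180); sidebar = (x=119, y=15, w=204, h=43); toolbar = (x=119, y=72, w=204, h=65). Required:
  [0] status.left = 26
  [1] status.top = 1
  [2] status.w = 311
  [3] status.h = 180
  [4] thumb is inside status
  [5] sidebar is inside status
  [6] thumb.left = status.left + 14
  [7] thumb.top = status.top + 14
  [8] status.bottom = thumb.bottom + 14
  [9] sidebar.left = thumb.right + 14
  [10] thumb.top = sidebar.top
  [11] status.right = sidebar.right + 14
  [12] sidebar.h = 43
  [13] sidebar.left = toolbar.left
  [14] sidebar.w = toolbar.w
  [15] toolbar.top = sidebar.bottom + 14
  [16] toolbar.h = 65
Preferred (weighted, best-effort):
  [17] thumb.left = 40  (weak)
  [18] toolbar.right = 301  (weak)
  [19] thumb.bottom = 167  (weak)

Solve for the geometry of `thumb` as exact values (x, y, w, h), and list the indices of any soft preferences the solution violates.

1. thumb.x = 40  [thumb.left = status.left + 14]
2. thumb.y = 15  [thumb.top = status.top + 14]
3. thumb.h = 152  [status.bottom = thumb.bottom + 14]
4. thumb.w = 65  [sidebar.left = thumb.right + 14]

thumb = (x=40, y=15, w=65, h=152)
violated soft preferences: 18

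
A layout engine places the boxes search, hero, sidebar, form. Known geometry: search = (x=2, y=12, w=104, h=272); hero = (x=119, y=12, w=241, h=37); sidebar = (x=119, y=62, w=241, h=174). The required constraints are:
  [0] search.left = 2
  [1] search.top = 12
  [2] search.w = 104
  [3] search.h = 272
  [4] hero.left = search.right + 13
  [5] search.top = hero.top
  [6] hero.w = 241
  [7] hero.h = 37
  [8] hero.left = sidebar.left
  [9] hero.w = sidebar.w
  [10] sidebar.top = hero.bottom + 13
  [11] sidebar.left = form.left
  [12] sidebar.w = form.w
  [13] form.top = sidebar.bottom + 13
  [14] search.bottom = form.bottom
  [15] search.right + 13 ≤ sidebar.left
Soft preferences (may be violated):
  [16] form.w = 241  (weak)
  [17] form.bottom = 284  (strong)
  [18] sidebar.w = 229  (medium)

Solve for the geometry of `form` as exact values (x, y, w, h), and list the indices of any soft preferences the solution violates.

1. form.x = 119  [sidebar.left = form.left]
2. form.w = 241  [sidebar.w = form.w]
3. form.y = 249  [form.top = sidebar.bottom + 13]
4. form.h = 35  [search.bottom = form.bottom]

form = (x=119, y=249, w=241, h=35)
violated soft preferences: 18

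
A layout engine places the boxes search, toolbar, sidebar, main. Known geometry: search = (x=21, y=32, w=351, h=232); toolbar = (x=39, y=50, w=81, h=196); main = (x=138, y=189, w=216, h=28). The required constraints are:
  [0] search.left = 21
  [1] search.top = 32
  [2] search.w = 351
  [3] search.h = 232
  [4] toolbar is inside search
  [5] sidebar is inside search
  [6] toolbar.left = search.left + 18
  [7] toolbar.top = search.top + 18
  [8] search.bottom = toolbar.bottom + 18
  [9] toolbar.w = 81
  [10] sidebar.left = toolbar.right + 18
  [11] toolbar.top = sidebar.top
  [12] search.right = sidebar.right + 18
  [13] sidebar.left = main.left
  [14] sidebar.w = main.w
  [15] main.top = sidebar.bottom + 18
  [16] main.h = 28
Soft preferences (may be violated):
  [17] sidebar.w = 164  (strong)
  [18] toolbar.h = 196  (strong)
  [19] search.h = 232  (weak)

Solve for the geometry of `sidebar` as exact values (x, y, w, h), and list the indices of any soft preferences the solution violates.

1. sidebar.x = 138  [sidebar.left = toolbar.right + 18]
2. sidebar.y = 50  [toolbar.top = sidebar.top]
3. sidebar.w = 216  [search.right = sidebar.right + 18]
4. sidebar.h = 121  [main.top = sidebar.bottom + 18]

sidebar = (x=138, y=50, w=216, h=121)
violated soft preferences: 17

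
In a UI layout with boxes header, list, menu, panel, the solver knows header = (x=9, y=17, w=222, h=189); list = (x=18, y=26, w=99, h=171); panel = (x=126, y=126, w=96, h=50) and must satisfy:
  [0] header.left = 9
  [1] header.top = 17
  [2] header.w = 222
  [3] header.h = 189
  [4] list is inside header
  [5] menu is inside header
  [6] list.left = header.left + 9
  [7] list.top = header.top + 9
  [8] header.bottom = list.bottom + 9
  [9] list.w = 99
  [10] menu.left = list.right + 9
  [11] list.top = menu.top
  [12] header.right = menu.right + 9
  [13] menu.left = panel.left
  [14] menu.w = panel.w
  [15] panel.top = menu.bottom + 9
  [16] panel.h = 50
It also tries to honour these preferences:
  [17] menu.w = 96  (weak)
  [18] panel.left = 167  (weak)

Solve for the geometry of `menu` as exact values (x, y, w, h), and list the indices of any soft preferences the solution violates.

1. menu.x = 126  [menu.left = list.right + 9]
2. menu.y = 26  [list.top = menu.top]
3. menu.w = 96  [header.right = menu.right + 9]
4. menu.h = 91  [panel.top = menu.bottom + 9]

menu = (x=126, y=26, w=96, h=91)
violated soft preferences: 18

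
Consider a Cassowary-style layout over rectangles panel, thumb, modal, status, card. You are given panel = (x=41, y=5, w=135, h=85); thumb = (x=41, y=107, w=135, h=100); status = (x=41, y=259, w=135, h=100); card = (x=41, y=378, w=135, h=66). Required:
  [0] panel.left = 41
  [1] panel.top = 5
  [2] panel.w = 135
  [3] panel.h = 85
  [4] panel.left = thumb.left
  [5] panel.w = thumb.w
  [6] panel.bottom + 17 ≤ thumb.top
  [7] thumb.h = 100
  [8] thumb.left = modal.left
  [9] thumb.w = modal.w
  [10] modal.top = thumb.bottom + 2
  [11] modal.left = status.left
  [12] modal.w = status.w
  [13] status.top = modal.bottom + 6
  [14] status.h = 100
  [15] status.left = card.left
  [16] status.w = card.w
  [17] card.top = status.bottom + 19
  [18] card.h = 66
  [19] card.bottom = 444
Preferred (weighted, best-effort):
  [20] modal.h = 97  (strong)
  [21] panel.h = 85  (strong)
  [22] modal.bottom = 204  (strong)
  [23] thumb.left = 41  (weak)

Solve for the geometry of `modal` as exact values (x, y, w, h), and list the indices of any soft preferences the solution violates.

modal = (x=41, y=209, w=135, h=44)
violated soft preferences: 20, 22

1. modal.x = 41  [thumb.left = modal.left]
2. modal.w = 135  [thumb.w = modal.w]
3. modal.y = 209  [modal.top = thumb.bottom + 2]
4. modal.h = 44  [status.top = modal.bottom + 6]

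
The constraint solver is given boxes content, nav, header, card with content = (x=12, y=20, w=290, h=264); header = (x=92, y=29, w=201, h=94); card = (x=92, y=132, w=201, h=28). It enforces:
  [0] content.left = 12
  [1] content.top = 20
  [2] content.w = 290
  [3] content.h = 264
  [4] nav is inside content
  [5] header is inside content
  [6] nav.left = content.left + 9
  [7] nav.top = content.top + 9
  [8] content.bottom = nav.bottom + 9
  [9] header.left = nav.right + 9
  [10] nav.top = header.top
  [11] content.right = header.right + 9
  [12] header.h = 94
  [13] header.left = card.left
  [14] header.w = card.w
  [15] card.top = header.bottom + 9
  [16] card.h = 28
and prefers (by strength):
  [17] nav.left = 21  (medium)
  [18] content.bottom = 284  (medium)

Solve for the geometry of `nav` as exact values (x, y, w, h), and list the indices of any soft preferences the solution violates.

nav = (x=21, y=29, w=62, h=246)
violated soft preferences: none

1. nav.x = 21  [nav.left = content.left + 9]
2. nav.y = 29  [nav.top = content.top + 9]
3. nav.h = 246  [content.bottom = nav.bottom + 9]
4. nav.w = 62  [header.left = nav.right + 9]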